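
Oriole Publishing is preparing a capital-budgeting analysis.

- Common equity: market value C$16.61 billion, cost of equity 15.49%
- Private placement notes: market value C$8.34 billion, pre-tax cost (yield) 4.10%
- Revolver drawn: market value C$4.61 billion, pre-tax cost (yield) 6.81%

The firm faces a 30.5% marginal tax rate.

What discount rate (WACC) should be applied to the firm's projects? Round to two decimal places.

Total capital V = 16.61 + 8.34 + 4.61 = 29.56.
Equity: weight = 16.61/29.56 = 0.5619; cost = 15.49%.
Private placement notes: weight = 8.34/29.56 = 0.2821; after-tax cost = 4.1% × (1 − 30.5%) = 2.8495%.
Revolver drawn: weight = 4.61/29.56 = 0.1560; after-tax cost = 6.81% × (1 − 30.5%) = 4.7329%.
WACC = 0.5619 × 15.4900% + 0.2821 × 2.8495% + 0.1560 × 4.7329% = 10.2460%.

10.25%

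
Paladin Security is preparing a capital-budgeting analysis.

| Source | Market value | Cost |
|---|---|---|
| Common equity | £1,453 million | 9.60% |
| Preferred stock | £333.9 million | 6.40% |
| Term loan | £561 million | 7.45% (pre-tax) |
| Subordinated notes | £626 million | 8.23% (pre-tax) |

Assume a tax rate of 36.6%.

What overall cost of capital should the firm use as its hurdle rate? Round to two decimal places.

Total capital V = 1453 + 333.9 + 561 + 626 = 2973.9.
Equity: weight = 1453/2973.9 = 0.4886; cost = 9.6%.
Preferred: weight = 333.9/2973.9 = 0.1123; cost = 6.4%.
Term loan: weight = 561/2973.9 = 0.1886; after-tax cost = 7.45% × (1 − 36.6%) = 4.7233%.
Subordinated notes: weight = 626/2973.9 = 0.2105; after-tax cost = 8.23% × (1 − 36.6%) = 5.2178%.
WACC = 0.4886 × 9.6000% + 0.1123 × 6.4000% + 0.1886 × 4.7233% + 0.2105 × 5.2178% = 7.3983%.

7.40%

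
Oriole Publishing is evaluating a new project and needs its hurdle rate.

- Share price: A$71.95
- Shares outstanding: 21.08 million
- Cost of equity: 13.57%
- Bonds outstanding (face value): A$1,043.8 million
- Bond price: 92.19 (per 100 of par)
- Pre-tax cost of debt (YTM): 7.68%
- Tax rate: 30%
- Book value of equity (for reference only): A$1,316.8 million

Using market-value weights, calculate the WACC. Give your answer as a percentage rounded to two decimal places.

10.39%

Market value of equity E = 71.95 × 21.08m = 1516.706m. Market value of debt D = 1043.8m × 92.19/100 = 962.27922m.
Total capital V = 1516.706 + 962.27922 = 2478.98522.
Equity: weight = 1516.706/2478.98522 = 0.6118; cost = 13.57%.
Bonds outstanding: weight = 962.27922/2478.98522 = 0.3882; after-tax cost = 7.68% × (1 − 30%) = 5.3760%.
WACC = 0.6118 × 13.5700% + 0.3882 × 5.3760% = 10.3893%.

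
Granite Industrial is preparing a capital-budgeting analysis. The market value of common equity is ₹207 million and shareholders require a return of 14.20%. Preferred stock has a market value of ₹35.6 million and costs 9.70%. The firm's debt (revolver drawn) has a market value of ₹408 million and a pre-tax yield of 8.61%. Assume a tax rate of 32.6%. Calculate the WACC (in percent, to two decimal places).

Total capital V = 207 + 35.6 + 408 = 650.6.
Equity: weight = 207/650.6 = 0.3182; cost = 14.2%.
Preferred: weight = 35.6/650.6 = 0.0547; cost = 9.7%.
Revolver drawn: weight = 408/650.6 = 0.6271; after-tax cost = 8.61% × (1 − 32.6%) = 5.8031%.
WACC = 0.3182 × 14.2000% + 0.0547 × 9.7000% + 0.6271 × 5.8031% = 8.6880%.

8.69%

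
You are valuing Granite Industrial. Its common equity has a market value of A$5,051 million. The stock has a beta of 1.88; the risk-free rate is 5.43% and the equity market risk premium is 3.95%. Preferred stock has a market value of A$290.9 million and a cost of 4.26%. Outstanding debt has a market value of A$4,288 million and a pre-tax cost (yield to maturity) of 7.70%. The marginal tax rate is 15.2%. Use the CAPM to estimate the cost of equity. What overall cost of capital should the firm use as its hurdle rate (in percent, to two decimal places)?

Cost of equity via CAPM: Re = 5.43% + 1.88 × 3.95% = 12.8560%.
Total capital V = 5051 + 290.9 + 4288 = 9629.9.
Equity: weight = 5051/9629.9 = 0.5245; cost = 12.856%.
Preferred: weight = 290.9/9629.9 = 0.0302; cost = 4.26%.
Debt: weight = 4288/9629.9 = 0.4453; after-tax cost = 7.7% × (1 − 15.2%) = 6.5296%.
WACC = 0.5245 × 12.8560% + 0.0302 × 4.2600% + 0.4453 × 6.5296% = 9.7793%.

9.78%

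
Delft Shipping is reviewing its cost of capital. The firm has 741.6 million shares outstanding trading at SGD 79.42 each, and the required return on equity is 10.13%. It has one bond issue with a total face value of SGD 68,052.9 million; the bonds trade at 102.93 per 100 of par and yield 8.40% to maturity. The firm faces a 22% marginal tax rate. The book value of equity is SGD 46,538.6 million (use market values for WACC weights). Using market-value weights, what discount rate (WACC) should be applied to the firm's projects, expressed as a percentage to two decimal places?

Market value of equity E = 79.42 × 741.6m = 58897.872m. Market value of debt D = 68052.9m × 102.93/100 = 70046.84997m.
Total capital V = 58897.872 + 70046.84997 = 128944.72197.
Equity: weight = 58897.872/128944.72197 = 0.4568; cost = 10.13%.
Bonds outstanding: weight = 70046.84997/128944.72197 = 0.5432; after-tax cost = 8.4% × (1 − 22%) = 6.5520%.
WACC = 0.4568 × 10.1300% + 0.5432 × 6.5520% = 8.1863%.

8.19%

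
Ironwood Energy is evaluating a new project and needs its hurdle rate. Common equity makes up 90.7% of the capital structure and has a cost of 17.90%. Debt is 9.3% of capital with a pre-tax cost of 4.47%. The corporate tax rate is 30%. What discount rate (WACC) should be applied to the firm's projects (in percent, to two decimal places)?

16.53%

After-tax cost of debt = 4.47% × (1 − 30%) = 3.1290%.
WACC = 0.907 × 17.9000% + 0.093 × 3.1290% = 16.5263%.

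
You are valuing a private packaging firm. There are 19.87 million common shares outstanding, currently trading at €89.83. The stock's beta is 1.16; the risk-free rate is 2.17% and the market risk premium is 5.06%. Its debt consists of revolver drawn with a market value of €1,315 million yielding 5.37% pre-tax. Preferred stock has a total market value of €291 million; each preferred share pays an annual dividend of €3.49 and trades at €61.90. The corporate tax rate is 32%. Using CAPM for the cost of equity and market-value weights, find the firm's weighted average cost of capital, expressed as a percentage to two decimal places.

Cost of equity via CAPM: Re = 2.17% + 1.16 × 5.06% = 8.0396%.
Cost of preferred: Rp = 3.49 / 61.9 = 5.6381%.
Market value of equity E = 89.83 × 19.87m = 1784.9221m.
Total capital V = 1784.9221 + 291 + 1315 = 3390.9221.
Equity: weight = 1784.9221/3390.9221 = 0.5264; cost = 8.0396%.
Preferred: weight = 291/3390.9221 = 0.0858; cost = 5.6381%.
Revolver drawn: weight = 1315/3390.9221 = 0.3878; after-tax cost = 5.37% × (1 − 32%) = 3.6516%.
WACC = 0.5264 × 8.0396% + 0.0858 × 5.6381% + 0.3878 × 3.6516% = 6.1318%.

6.13%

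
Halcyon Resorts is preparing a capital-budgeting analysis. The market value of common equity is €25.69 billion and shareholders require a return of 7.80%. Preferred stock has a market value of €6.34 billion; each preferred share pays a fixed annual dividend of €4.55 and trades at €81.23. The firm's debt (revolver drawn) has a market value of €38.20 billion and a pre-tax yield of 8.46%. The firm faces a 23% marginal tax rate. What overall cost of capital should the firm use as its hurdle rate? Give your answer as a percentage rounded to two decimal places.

6.90%

Cost of preferred: Rp = 4.55 / 81.23 = 5.6014%.
Total capital V = 25.69 + 6.34 + 38.2 = 70.23.
Equity: weight = 25.69/70.23 = 0.3658; cost = 7.8%.
Preferred: weight = 6.34/70.23 = 0.0903; cost = 5.6014%.
Revolver drawn: weight = 38.2/70.23 = 0.5439; after-tax cost = 8.46% × (1 − 23%) = 6.5142%.
WACC = 0.3658 × 7.8000% + 0.0903 × 5.6014% + 0.5439 × 6.5142% = 6.9021%.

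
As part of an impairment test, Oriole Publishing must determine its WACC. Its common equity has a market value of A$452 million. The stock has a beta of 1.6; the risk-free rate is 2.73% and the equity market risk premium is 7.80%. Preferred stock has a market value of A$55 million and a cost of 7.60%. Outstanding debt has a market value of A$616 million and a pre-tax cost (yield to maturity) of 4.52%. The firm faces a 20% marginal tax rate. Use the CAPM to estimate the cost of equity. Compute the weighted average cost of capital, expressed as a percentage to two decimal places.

Cost of equity via CAPM: Re = 2.73% + 1.6 × 7.8% = 15.2100%.
Total capital V = 452 + 55 + 616 = 1123.
Equity: weight = 452/1123 = 0.4025; cost = 15.21%.
Preferred: weight = 55/1123 = 0.0490; cost = 7.6%.
Debt: weight = 616/1123 = 0.5485; after-tax cost = 4.52% × (1 − 20%) = 3.6160%.
WACC = 0.4025 × 15.2100% + 0.0490 × 7.6000% + 0.5485 × 3.6160% = 8.4776%.

8.48%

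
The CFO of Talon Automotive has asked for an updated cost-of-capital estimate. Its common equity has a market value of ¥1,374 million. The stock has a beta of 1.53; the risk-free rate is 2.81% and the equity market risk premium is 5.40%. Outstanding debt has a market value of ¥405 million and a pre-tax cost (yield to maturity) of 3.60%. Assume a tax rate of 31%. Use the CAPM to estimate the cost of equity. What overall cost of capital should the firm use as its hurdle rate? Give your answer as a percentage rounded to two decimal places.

Cost of equity via CAPM: Re = 2.81% + 1.53 × 5.4% = 11.0720%.
Total capital V = 1374 + 405 = 1779.
Equity: weight = 1374/1779 = 0.7723; cost = 11.072%.
Debt: weight = 405/1779 = 0.2277; after-tax cost = 3.6% × (1 − 31%) = 2.4840%.
WACC = 0.7723 × 11.0720% + 0.2277 × 2.4840% = 9.1169%.

9.12%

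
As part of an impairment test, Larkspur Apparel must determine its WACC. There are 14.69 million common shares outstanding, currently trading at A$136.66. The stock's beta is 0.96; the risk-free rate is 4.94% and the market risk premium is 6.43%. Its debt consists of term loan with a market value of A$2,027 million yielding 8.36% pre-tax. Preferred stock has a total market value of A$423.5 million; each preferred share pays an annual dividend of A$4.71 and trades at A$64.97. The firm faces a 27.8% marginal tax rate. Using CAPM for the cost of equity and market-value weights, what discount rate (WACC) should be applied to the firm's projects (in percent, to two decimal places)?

Cost of equity via CAPM: Re = 4.94% + 0.96 × 6.43% = 11.1128%.
Cost of preferred: Rp = 4.71 / 64.97 = 7.2495%.
Market value of equity E = 136.66 × 14.69m = 2007.5354m.
Total capital V = 2007.5354 + 423.5 + 2027 = 4458.0354.
Equity: weight = 2007.5354/4458.0354 = 0.4503; cost = 11.1128%.
Preferred: weight = 423.5/4458.0354 = 0.0950; cost = 7.2495%.
Term loan: weight = 2027/4458.0354 = 0.4547; after-tax cost = 8.36% × (1 − 27.8%) = 6.0359%.
WACC = 0.4503 × 11.1128% + 0.0950 × 7.2495% + 0.4547 × 6.0359% = 8.4374%.

8.44%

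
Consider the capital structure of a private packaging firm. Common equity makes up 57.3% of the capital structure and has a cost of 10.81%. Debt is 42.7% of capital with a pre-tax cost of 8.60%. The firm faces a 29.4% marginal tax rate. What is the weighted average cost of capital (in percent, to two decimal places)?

After-tax cost of debt = 8.6% × (1 − 29.4%) = 6.0716%.
WACC = 0.573 × 10.8100% + 0.427 × 6.0716% = 8.7867%.

8.79%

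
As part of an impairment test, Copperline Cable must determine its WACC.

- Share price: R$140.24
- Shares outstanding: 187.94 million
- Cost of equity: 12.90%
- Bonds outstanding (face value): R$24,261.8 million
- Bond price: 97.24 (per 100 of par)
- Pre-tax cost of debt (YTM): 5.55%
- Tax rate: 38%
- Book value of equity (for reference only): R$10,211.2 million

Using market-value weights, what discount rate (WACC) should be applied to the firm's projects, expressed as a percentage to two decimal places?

Market value of equity E = 140.24 × 187.94m = 26356.7056m. Market value of debt D = 24261.8m × 97.24/100 = 23592.17432m.
Total capital V = 26356.7056 + 23592.17432 = 49948.87992.
Equity: weight = 26356.7056/49948.87992 = 0.5277; cost = 12.9%.
Bonds outstanding: weight = 23592.17432/49948.87992 = 0.4723; after-tax cost = 5.55% × (1 − 38%) = 3.4410%.
WACC = 0.5277 × 12.9000% + 0.4723 × 3.4410% = 8.4323%.

8.43%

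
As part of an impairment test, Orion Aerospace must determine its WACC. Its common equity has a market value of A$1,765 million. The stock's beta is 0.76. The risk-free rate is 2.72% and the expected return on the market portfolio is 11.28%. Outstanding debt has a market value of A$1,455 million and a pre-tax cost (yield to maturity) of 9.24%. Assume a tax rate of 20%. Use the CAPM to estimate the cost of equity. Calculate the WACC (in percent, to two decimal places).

8.40%

Market risk premium = 11.28% − 2.72% = 8.56%.
Cost of equity via CAPM: Re = 2.72% + 0.76 × 8.56% = 9.2256%.
Total capital V = 1765 + 1455 = 3220.
Equity: weight = 1765/3220 = 0.5481; cost = 9.2256%.
Debt: weight = 1455/3220 = 0.4519; after-tax cost = 9.24% × (1 − 20%) = 7.3920%.
WACC = 0.5481 × 9.2256% + 0.4519 × 7.3920% = 8.3971%.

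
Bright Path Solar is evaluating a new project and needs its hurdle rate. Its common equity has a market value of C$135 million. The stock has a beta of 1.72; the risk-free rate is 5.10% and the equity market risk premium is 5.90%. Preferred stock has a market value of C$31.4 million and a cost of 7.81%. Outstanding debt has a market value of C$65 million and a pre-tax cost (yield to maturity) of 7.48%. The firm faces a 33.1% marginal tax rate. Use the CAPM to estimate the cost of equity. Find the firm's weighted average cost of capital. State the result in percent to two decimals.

11.36%

Cost of equity via CAPM: Re = 5.1% + 1.72 × 5.9% = 15.2480%.
Total capital V = 135 + 31.4 + 65 = 231.4.
Equity: weight = 135/231.4 = 0.5834; cost = 15.248%.
Preferred: weight = 31.4/231.4 = 0.1357; cost = 7.81%.
Debt: weight = 65/231.4 = 0.2809; after-tax cost = 7.48% × (1 − 33.1%) = 5.0041%.
WACC = 0.5834 × 15.2480% + 0.1357 × 7.8100% + 0.2809 × 5.0041% = 11.3612%.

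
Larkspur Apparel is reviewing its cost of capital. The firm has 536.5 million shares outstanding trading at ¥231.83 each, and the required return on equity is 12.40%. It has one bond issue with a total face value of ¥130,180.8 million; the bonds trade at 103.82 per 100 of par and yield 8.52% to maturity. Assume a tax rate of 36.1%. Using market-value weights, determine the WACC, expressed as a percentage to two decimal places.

8.78%

Market value of equity E = 231.83 × 536.5m = 124376.795m. Market value of debt D = 130180.8m × 103.82/100 = 135153.70656m.
Total capital V = 124376.795 + 135153.70656 = 259530.50156.
Equity: weight = 124376.795/259530.50156 = 0.4792; cost = 12.4%.
Bonds outstanding: weight = 135153.70656/259530.50156 = 0.5208; after-tax cost = 8.52% × (1 − 36.1%) = 5.4443%.
WACC = 0.4792 × 12.4000% + 0.5208 × 5.4443% = 8.7777%.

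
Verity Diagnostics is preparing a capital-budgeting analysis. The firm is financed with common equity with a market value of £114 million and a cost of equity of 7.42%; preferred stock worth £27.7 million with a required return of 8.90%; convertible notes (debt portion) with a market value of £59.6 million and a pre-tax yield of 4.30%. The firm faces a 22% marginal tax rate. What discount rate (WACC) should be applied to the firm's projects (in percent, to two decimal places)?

6.42%

Total capital V = 114 + 27.7 + 59.6 = 201.3.
Equity: weight = 114/201.3 = 0.5663; cost = 7.42%.
Preferred: weight = 27.7/201.3 = 0.1376; cost = 8.9%.
Convertible notes (debt portion): weight = 59.6/201.3 = 0.2961; after-tax cost = 4.3% × (1 − 22%) = 3.3540%.
WACC = 0.5663 × 7.4200% + 0.1376 × 8.9000% + 0.2961 × 3.3540% = 6.4198%.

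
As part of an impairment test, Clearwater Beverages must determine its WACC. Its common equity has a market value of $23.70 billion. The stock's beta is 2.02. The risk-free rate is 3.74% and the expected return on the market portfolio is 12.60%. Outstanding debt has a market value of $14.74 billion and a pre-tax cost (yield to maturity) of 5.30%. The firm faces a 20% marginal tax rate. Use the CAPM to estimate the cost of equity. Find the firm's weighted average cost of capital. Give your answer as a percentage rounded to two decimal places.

14.97%

Market risk premium = 12.6% − 3.74% = 8.86%.
Cost of equity via CAPM: Re = 3.74% + 2.02 × 8.86% = 21.6372%.
Total capital V = 23.7 + 14.74 = 38.44.
Equity: weight = 23.7/38.44 = 0.6165; cost = 21.6372%.
Debt: weight = 14.74/38.44 = 0.3835; after-tax cost = 5.3% × (1 − 20%) = 4.2400%.
WACC = 0.6165 × 21.6372% + 0.3835 × 4.2400% = 14.9662%.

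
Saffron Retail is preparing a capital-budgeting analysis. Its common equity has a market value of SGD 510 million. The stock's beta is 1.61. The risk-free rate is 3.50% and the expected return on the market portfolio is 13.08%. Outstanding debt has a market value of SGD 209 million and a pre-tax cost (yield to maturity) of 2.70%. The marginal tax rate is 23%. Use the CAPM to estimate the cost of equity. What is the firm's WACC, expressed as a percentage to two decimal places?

14.03%

Market risk premium = 13.08% − 3.5% = 9.58%.
Cost of equity via CAPM: Re = 3.5% + 1.61 × 9.58% = 18.9238%.
Total capital V = 510 + 209 = 719.
Equity: weight = 510/719 = 0.7093; cost = 18.9238%.
Debt: weight = 209/719 = 0.2907; after-tax cost = 2.7% × (1 − 23%) = 2.0790%.
WACC = 0.7093 × 18.9238% + 0.2907 × 2.0790% = 14.0273%.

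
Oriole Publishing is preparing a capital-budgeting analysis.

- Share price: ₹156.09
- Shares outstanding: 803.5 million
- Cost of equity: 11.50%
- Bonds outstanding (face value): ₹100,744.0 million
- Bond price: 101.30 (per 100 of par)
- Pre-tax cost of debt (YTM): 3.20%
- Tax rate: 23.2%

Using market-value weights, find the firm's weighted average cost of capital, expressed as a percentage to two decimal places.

Market value of equity E = 156.09 × 803.5m = 125418.315m. Market value of debt D = 100744m × 101.3/100 = 102053.672m.
Total capital V = 125418.315 + 102053.672 = 227471.987.
Equity: weight = 125418.315/227471.987 = 0.5514; cost = 11.5%.
Bonds outstanding: weight = 102053.672/227471.987 = 0.4486; after-tax cost = 3.2% × (1 − 23.2%) = 2.4576%.
WACC = 0.5514 × 11.5000% + 0.4486 × 2.4576% = 7.4432%.

7.44%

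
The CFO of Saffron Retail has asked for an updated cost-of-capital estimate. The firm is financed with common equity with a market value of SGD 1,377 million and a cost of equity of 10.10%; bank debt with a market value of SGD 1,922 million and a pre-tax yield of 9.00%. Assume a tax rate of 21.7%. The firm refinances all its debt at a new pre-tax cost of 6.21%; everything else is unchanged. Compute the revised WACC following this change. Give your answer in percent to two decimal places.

After the change:
Total capital V = 1377 + 1922 = 3299.
Equity: weight = 1377/3299 = 0.4174; cost = 10.1%.
Bank debt: weight = 1922/3299 = 0.5826; after-tax cost = 6.21% × (1 − 21.7%) = 4.8624%.
WACC = 0.4174 × 10.1000% + 0.5826 × 4.8624% = 7.0486%.

7.05%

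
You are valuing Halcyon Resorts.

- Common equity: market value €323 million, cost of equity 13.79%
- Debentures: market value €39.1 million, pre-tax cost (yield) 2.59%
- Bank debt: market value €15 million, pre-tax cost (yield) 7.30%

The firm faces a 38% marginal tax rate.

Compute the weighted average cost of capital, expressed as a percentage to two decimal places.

Total capital V = 323 + 39.1 + 15 = 377.1.
Equity: weight = 323/377.1 = 0.8565; cost = 13.79%.
Debentures: weight = 39.1/377.1 = 0.1037; after-tax cost = 2.59% × (1 − 38%) = 1.6058%.
Bank debt: weight = 15/377.1 = 0.0398; after-tax cost = 7.3% × (1 − 38%) = 4.5260%.
WACC = 0.8565 × 13.7900% + 0.1037 × 1.6058% + 0.0398 × 4.5260% = 12.1582%.

12.16%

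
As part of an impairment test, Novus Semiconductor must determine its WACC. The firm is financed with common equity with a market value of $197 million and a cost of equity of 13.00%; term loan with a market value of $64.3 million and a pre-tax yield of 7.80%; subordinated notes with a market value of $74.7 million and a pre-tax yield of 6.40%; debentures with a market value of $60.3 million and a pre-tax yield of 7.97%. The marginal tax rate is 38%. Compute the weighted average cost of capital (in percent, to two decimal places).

8.75%

Total capital V = 197 + 64.3 + 74.7 + 60.3 = 396.3.
Equity: weight = 197/396.3 = 0.4971; cost = 13%.
Term loan: weight = 64.3/396.3 = 0.1623; after-tax cost = 7.8% × (1 − 38%) = 4.8360%.
Subordinated notes: weight = 74.7/396.3 = 0.1885; after-tax cost = 6.4% × (1 − 38%) = 3.9680%.
Debentures: weight = 60.3/396.3 = 0.1522; after-tax cost = 7.97% × (1 − 38%) = 4.9414%.
WACC = 0.4971 × 13.0000% + 0.1623 × 4.8360% + 0.1885 × 3.9680% + 0.1522 × 4.9414% = 8.7467%.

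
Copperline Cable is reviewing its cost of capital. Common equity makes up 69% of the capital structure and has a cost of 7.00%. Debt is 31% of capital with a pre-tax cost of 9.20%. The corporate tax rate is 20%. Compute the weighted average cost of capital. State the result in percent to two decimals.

After-tax cost of debt = 9.2% × (1 − 20%) = 7.3600%.
WACC = 0.690 × 7.0000% + 0.310 × 7.3600% = 7.1116%.

7.11%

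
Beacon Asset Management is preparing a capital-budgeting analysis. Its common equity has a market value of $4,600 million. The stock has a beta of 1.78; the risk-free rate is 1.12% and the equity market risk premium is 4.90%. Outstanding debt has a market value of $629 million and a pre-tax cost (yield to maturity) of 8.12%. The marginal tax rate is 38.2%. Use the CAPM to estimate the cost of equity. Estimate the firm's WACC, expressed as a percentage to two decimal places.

Cost of equity via CAPM: Re = 1.12% + 1.78 × 4.9% = 9.8420%.
Total capital V = 4600 + 629 = 5229.
Equity: weight = 4600/5229 = 0.8797; cost = 9.842%.
Debt: weight = 629/5229 = 0.1203; after-tax cost = 8.12% × (1 − 38.2%) = 5.0182%.
WACC = 0.8797 × 9.8420% + 0.1203 × 5.0182% = 9.2617%.

9.26%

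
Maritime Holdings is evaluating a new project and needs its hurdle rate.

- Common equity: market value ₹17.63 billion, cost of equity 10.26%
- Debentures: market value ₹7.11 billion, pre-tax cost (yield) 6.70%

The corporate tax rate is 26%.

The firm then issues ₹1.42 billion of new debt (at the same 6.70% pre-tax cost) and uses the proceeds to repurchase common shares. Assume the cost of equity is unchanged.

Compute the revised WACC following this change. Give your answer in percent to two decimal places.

After the change:
Total capital V = 16.21 + 8.53 = 24.74.
Equity: weight = 16.21/24.74 = 0.6552; cost = 10.26%.
Debentures: weight = 8.53/24.74 = 0.3448; after-tax cost = 6.7% × (1 − 26%) = 4.9580%.
WACC = 0.6552 × 10.2600% + 0.3448 × 4.9580% = 8.4319%.

8.43%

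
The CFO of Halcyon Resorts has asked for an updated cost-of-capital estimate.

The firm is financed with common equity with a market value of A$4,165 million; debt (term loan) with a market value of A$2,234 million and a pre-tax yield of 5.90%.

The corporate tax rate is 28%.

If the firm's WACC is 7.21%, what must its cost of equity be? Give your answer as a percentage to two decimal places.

8.80%

Total capital V = 4165 + 2234 = 6399.
Equity weight = 4165/6399 = 0.6509.
Term loan weight = 2234/6399 = 0.3491.
Debt contribution = 0.3491 × 5.9% × (1 − 28%) = 1.4830%.
Required equity contribution = 7.21% − 1.4830% = 5.7270%.
Re = 5.7270% / 0.6509 = 8.7987%.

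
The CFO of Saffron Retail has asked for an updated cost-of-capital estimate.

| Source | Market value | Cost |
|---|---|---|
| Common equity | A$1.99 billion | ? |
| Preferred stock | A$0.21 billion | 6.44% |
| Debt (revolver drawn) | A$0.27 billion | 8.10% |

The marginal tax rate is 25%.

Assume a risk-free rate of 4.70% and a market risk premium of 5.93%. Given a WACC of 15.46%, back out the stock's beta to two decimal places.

Total capital V = 1.99 + 0.21 + 0.27 = 2.47.
Equity weight = 1.99/2.47 = 0.8057.
Preferred weight = 0.21/2.47 = 0.0850.
Revolver drawn weight = 0.27/2.47 = 0.1093.
Debt contribution = 0.1093 × 8.1% × (1 − 25%) = 0.6641%.
Preferred contribution = 0.0850 × 6.44% = 0.5475%.
Required equity contribution = 15.46% − 1.2116% = 14.2484%  ⇒  Re = 17.6852%.
CAPM: 17.6852% = 4.7% + β × 5.93%  ⇒  β = 2.1897.

2.19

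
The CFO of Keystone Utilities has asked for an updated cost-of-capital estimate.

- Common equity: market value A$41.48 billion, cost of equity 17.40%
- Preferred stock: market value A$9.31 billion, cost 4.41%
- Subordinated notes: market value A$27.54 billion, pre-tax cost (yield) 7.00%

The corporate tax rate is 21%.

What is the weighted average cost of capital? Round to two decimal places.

Total capital V = 41.48 + 9.31 + 27.54 = 78.33.
Equity: weight = 41.48/78.33 = 0.5296; cost = 17.4%.
Preferred: weight = 9.31/78.33 = 0.1189; cost = 4.41%.
Subordinated notes: weight = 27.54/78.33 = 0.3516; after-tax cost = 7% × (1 − 21%) = 5.5300%.
WACC = 0.5296 × 17.4000% + 0.1189 × 4.4100% + 0.3516 × 5.5300% = 11.6827%.

11.68%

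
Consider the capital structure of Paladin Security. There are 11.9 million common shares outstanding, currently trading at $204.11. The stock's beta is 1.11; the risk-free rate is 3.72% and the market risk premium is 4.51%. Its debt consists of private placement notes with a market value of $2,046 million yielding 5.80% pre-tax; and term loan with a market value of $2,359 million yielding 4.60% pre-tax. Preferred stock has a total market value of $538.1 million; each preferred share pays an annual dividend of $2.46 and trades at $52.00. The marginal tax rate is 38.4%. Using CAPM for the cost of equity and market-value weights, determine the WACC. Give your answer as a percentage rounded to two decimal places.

5.12%

Cost of equity via CAPM: Re = 3.72% + 1.11 × 4.51% = 8.7261%.
Cost of preferred: Rp = 2.46 / 52.0 = 4.7308%.
Market value of equity E = 204.11 × 11.9m = 2428.909m.
Total capital V = 2428.909 + 538.1 + 2046 + 2359 = 7372.009.
Equity: weight = 2428.909/7372.009 = 0.3295; cost = 8.7261%.
Preferred: weight = 538.1/7372.009 = 0.0730; cost = 4.7308%.
Private placement notes: weight = 2046/7372.009 = 0.2775; after-tax cost = 5.8% × (1 − 38.4%) = 3.5728%.
Term loan: weight = 2359/7372.009 = 0.3200; after-tax cost = 4.6% × (1 − 38.4%) = 2.8336%.
WACC = 0.3295 × 8.7261% + 0.0730 × 4.7308% + 0.2775 × 3.5728% + 0.3200 × 2.8336% = 5.1187%.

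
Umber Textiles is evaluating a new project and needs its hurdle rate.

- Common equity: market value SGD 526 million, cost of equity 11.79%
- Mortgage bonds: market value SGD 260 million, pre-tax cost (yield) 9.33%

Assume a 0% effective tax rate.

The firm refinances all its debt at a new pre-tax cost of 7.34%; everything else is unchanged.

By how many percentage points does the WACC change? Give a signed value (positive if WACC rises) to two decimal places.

-0.66 pp

Current WACC:
Total capital V = 526 + 260 = 786.
Equity: weight = 526/786 = 0.6692; cost = 11.79%.
Mortgage bonds: weight = 260/786 = 0.3308; after-tax cost = 9.33% × (1 − 0%) = 9.3300%.
WACC = 0.6692 × 11.7900% + 0.3308 × 9.3300% = 10.9763%.
After the change:
Total capital V = 526 + 260 = 786.
Equity: weight = 526/786 = 0.6692; cost = 11.79%.
Mortgage bonds: weight = 260/786 = 0.3308; after-tax cost = 7.34% × (1 − 0%) = 7.3400%.
WACC = 0.6692 × 11.7900% + 0.3308 × 7.3400% = 10.3180%.
Change in WACC = 10.3180% − 10.9763% = -0.6583 pp.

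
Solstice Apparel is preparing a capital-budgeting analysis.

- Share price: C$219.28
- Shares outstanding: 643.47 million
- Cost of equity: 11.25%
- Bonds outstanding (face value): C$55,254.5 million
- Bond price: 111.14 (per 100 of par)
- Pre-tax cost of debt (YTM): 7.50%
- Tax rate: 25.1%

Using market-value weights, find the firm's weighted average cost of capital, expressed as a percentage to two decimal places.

9.54%

Market value of equity E = 219.28 × 643.47m = 141100.1016m. Market value of debt D = 55254.5m × 111.14/100 = 61409.8513m.
Total capital V = 141100.1016 + 61409.8513 = 202509.9529.
Equity: weight = 141100.1016/202509.9529 = 0.6968; cost = 11.25%.
Bonds outstanding: weight = 61409.8513/202509.9529 = 0.3032; after-tax cost = 7.5% × (1 − 25.1%) = 5.6175%.
WACC = 0.6968 × 11.2500% + 0.3032 × 5.6175% = 9.5420%.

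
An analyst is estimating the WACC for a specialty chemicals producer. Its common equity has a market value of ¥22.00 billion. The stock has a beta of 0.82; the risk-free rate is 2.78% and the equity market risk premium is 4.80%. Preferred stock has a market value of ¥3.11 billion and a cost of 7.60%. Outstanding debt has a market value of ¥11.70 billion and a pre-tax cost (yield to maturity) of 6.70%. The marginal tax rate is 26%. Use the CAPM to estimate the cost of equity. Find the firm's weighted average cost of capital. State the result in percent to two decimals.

6.23%

Cost of equity via CAPM: Re = 2.78% + 0.82 × 4.8% = 6.7160%.
Total capital V = 22 + 3.11 + 11.7 = 36.81.
Equity: weight = 22/36.81 = 0.5977; cost = 6.716%.
Preferred: weight = 3.11/36.81 = 0.0845; cost = 7.6%.
Debt: weight = 11.7/36.81 = 0.3178; after-tax cost = 6.7% × (1 − 26%) = 4.9580%.
WACC = 0.5977 × 6.7160% + 0.0845 × 7.6000% + 0.3178 × 4.9580% = 6.2319%.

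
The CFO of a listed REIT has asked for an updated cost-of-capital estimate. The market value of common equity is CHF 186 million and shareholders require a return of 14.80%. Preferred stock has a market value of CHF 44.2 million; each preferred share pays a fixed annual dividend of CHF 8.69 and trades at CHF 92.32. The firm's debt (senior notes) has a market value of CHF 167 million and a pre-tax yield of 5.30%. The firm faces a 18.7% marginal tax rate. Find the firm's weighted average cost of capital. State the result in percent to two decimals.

Cost of preferred: Rp = 8.69 / 92.32 = 9.4129%.
Total capital V = 186 + 44.2 + 167 = 397.2.
Equity: weight = 186/397.2 = 0.4683; cost = 14.8%.
Preferred: weight = 44.2/397.2 = 0.1113; cost = 9.4129%.
Senior notes: weight = 167/397.2 = 0.4204; after-tax cost = 5.3% × (1 − 18.7%) = 4.3089%.
WACC = 0.4683 × 14.8000% + 0.1113 × 9.4129% + 0.4204 × 4.3089% = 9.7896%.

9.79%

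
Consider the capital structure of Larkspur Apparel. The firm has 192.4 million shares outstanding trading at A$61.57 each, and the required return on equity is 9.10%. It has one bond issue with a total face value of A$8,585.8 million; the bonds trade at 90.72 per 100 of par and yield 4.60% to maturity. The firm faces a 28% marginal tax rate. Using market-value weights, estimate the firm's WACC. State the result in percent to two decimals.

Market value of equity E = 61.57 × 192.4m = 11846.068m. Market value of debt D = 8585.8m × 90.72/100 = 7789.03776m.
Total capital V = 11846.068 + 7789.03776 = 19635.10576.
Equity: weight = 11846.068/19635.10576 = 0.6033; cost = 9.1%.
Bonds outstanding: weight = 7789.03776/19635.10576 = 0.3967; after-tax cost = 4.6% × (1 − 28%) = 3.3120%.
WACC = 0.6033 × 9.1000% + 0.3967 × 3.3120% = 6.8040%.

6.80%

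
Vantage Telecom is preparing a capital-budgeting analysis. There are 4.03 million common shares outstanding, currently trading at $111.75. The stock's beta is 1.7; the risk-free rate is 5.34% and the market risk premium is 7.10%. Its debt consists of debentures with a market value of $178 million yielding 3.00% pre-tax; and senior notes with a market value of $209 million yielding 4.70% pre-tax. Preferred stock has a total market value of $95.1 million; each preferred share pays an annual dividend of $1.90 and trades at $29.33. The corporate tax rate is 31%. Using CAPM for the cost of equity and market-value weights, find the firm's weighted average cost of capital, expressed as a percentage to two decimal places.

Cost of equity via CAPM: Re = 5.34% + 1.7 × 7.1% = 17.4100%.
Cost of preferred: Rp = 1.9 / 29.33 = 6.4780%.
Market value of equity E = 111.75 × 4.03m = 450.3525m.
Total capital V = 450.3525 + 95.1 + 178 + 209 = 932.4525.
Equity: weight = 450.3525/932.4525 = 0.4830; cost = 17.41%.
Preferred: weight = 95.1/932.4525 = 0.1020; cost = 6.478%.
Debentures: weight = 178/932.4525 = 0.1909; after-tax cost = 3% × (1 − 31%) = 2.0700%.
Senior notes: weight = 209/932.4525 = 0.2241; after-tax cost = 4.7% × (1 − 31%) = 3.2430%.
WACC = 0.4830 × 17.4100% + 0.1020 × 6.4780% + 0.1909 × 2.0700% + 0.2241 × 3.2430% = 10.1913%.

10.19%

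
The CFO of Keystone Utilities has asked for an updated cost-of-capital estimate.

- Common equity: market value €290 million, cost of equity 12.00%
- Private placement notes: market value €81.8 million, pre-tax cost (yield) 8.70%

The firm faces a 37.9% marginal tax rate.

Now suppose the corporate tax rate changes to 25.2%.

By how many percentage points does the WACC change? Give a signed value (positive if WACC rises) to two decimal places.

Current WACC:
Total capital V = 290 + 81.8 = 371.8.
Equity: weight = 290/371.8 = 0.7800; cost = 12%.
Private placement notes: weight = 81.8/371.8 = 0.2200; after-tax cost = 8.7% × (1 − 37.9%) = 5.4027%.
WACC = 0.7800 × 12.0000% + 0.2200 × 5.4027% = 10.5485%.
After the change:
Total capital V = 290 + 81.8 = 371.8.
Equity: weight = 290/371.8 = 0.7800; cost = 12%.
Private placement notes: weight = 81.8/371.8 = 0.2200; after-tax cost = 8.7% × (1 − 25.2%) = 6.5076%.
WACC = 0.7800 × 12.0000% + 0.2200 × 6.5076% = 10.7916%.
Change in WACC = 10.7916% − 10.5485% = 0.2431 pp.

+0.24 pp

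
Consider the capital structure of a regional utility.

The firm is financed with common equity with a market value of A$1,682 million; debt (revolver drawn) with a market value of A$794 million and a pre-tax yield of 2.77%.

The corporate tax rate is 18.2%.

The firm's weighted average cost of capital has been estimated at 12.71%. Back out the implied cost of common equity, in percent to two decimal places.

17.64%

Total capital V = 1682 + 794 = 2476.
Equity weight = 1682/2476 = 0.6793.
Revolver drawn weight = 794/2476 = 0.3207.
Debt contribution = 0.3207 × 2.77% × (1 − 18.2%) = 0.7266%.
Required equity contribution = 12.71% − 0.7266% = 11.9834%.
Re = 11.9834% / 0.6793 = 17.6402%.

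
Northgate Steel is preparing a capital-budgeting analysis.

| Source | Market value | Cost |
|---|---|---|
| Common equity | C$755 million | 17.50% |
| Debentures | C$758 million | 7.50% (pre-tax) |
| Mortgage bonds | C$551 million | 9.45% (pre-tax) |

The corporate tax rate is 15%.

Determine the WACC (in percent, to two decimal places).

Total capital V = 755 + 758 + 551 = 2064.
Equity: weight = 755/2064 = 0.3658; cost = 17.5%.
Debentures: weight = 758/2064 = 0.3672; after-tax cost = 7.5% × (1 − 15%) = 6.3750%.
Mortgage bonds: weight = 551/2064 = 0.2670; after-tax cost = 9.45% × (1 − 15%) = 8.0325%.
WACC = 0.3658 × 17.5000% + 0.3672 × 6.3750% + 0.2670 × 8.0325% = 10.8869%.

10.89%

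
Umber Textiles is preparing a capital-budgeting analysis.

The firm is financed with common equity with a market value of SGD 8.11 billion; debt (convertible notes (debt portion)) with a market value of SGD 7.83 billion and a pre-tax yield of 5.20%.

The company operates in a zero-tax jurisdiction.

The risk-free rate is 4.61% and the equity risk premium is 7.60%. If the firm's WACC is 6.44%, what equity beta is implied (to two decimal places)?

0.40

Total capital V = 8.11 + 7.83 = 15.94.
Equity weight = 8.11/15.94 = 0.5088.
Convertible notes (debt portion) weight = 7.83/15.94 = 0.4912.
Debt contribution = 0.4912 × 5.2% × (1 − 0%) = 2.5543%.
Required equity contribution = 6.44% − 2.5543% = 3.8857%  ⇒  Re = 7.6372%.
CAPM: 7.6372% = 4.61% + β × 7.6%  ⇒  β = 0.3983.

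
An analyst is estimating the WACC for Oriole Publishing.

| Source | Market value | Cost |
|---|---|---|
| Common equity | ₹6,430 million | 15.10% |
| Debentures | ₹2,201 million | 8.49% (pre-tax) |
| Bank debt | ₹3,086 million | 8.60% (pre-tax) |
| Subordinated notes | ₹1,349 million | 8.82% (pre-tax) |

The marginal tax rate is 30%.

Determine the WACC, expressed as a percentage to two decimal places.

10.49%

Total capital V = 6430 + 2201 + 3086 + 1349 = 13066.
Equity: weight = 6430/13066 = 0.4921; cost = 15.1%.
Debentures: weight = 2201/13066 = 0.1685; after-tax cost = 8.49% × (1 − 30%) = 5.9430%.
Bank debt: weight = 3086/13066 = 0.2362; after-tax cost = 8.6% × (1 − 30%) = 6.0200%.
Subordinated notes: weight = 1349/13066 = 0.1032; after-tax cost = 8.82% × (1 − 30%) = 6.1740%.
WACC = 0.4921 × 15.1000% + 0.1685 × 5.9430% + 0.2362 × 6.0200% + 0.1032 × 6.1740% = 10.4914%.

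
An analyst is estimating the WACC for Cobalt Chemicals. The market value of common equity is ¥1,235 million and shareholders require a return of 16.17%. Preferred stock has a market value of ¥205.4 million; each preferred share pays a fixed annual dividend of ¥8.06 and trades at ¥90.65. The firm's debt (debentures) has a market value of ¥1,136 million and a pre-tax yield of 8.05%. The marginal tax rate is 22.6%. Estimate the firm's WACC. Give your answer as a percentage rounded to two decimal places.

11.21%

Cost of preferred: Rp = 8.06 / 90.65 = 8.8913%.
Total capital V = 1235 + 205.4 + 1136 = 2576.4.
Equity: weight = 1235/2576.4 = 0.4794; cost = 16.17%.
Preferred: weight = 205.4/2576.4 = 0.0797; cost = 8.8913%.
Debentures: weight = 1136/2576.4 = 0.4409; after-tax cost = 8.05% × (1 − 22.6%) = 6.2307%.
WACC = 0.4794 × 16.1700% + 0.0797 × 8.8913% + 0.4409 × 6.2307% = 11.2072%.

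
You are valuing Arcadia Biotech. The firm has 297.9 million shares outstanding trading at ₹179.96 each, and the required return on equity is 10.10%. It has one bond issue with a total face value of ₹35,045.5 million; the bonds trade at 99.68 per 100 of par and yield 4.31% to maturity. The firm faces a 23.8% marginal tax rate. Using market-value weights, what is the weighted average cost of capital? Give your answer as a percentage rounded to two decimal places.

7.41%

Market value of equity E = 179.96 × 297.9m = 53610.084m. Market value of debt D = 35045.5m × 99.68/100 = 34933.3544m.
Total capital V = 53610.084 + 34933.3544 = 88543.4384.
Equity: weight = 53610.084/88543.4384 = 0.6055; cost = 10.1%.
Bonds outstanding: weight = 34933.3544/88543.4384 = 0.3945; after-tax cost = 4.31% × (1 − 23.8%) = 3.2842%.
WACC = 0.6055 × 10.1000% + 0.3945 × 3.2842% = 7.4109%.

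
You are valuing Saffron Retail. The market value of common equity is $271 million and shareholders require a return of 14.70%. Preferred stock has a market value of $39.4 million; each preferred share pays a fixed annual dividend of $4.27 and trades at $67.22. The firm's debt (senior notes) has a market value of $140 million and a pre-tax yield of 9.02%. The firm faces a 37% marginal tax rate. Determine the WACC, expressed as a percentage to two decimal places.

11.17%

Cost of preferred: Rp = 4.27 / 67.22 = 6.3523%.
Total capital V = 271 + 39.4 + 140 = 450.4.
Equity: weight = 271/450.4 = 0.6017; cost = 14.7%.
Preferred: weight = 39.4/450.4 = 0.0875; cost = 6.3523%.
Senior notes: weight = 140/450.4 = 0.3108; after-tax cost = 9.02% × (1 − 37%) = 5.6826%.
WACC = 0.6017 × 14.7000% + 0.0875 × 6.3523% + 0.3108 × 5.6826% = 11.1668%.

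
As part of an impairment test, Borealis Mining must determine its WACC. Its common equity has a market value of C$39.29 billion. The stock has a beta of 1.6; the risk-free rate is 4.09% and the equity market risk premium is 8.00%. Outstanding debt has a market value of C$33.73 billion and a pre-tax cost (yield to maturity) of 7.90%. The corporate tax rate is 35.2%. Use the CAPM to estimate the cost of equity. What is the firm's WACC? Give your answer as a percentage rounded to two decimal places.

11.45%

Cost of equity via CAPM: Re = 4.09% + 1.6 × 8.0% = 16.8900%.
Total capital V = 39.29 + 33.73 = 73.02.
Equity: weight = 39.29/73.02 = 0.5381; cost = 16.89%.
Debt: weight = 33.73/73.02 = 0.4619; after-tax cost = 7.9% × (1 − 35.2%) = 5.1192%.
WACC = 0.5381 × 16.8900% + 0.4619 × 5.1192% = 11.4527%.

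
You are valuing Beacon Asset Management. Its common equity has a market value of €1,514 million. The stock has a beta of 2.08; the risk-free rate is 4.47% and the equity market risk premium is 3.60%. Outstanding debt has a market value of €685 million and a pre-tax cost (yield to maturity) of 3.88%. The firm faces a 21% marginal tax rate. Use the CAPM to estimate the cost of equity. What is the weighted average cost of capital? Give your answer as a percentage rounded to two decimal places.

Cost of equity via CAPM: Re = 4.47% + 2.08 × 3.6% = 11.9580%.
Total capital V = 1514 + 685 = 2199.
Equity: weight = 1514/2199 = 0.6885; cost = 11.958%.
Debt: weight = 685/2199 = 0.3115; after-tax cost = 3.88% × (1 − 21%) = 3.0652%.
WACC = 0.6885 × 11.9580% + 0.3115 × 3.0652% = 9.1878%.

9.19%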